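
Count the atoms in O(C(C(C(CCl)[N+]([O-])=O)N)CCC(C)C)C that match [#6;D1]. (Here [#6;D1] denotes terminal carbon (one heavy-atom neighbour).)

The query [#6;D1] means: carbon bonded to exactly one heavy atom.
Check the 16 heavy atoms by environment: 3× C (D2) → no; 4× C (D3) → no; 1× N (D1) → no; 1× N (charge +1, D3) → no; 1× O (charge -1, D1) → no; 1× O (D1) → no; 3× C (D1) → match; 1× Cl (D1) → no; 1× O (D2) → no.
That gives 3 matching atoms.

3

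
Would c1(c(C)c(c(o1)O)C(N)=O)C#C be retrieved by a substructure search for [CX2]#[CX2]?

Yes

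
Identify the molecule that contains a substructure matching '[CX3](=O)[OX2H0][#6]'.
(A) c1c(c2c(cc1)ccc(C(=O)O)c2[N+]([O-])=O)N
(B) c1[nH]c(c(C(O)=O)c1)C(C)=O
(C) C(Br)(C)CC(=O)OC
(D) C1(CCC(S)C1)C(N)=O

[CX3](=O)[OX2H0][#6] describes a carbonyl carbon bonded to an oxygen that is itself bonded to carbon (no H on that O) (an ester).
(A) has a carboxylic acid group (-C(=O)OH) but the singly-bonded O carries H (OX2H1, not H0).
(B) has a carboxylic acid group (-C(=O)OH) but the singly-bonded O carries H (OX2H1, not H0).
(C) contains a methyl-ester group (-C(=O)OCH3), which satisfies every atom and bond constraint.
(D) has a primary amide (-C(=O)NH2) but the carbonyl is bonded to N, not to an O-C linkage.
So the answer is (C).

C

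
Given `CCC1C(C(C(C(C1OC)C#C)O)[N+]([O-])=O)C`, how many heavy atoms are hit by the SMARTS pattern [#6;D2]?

2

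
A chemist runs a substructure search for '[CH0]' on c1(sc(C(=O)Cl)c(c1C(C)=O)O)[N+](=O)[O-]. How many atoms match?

The query [CH0] means: aliphatic carbon with no attached hydrogen.
Check the 15 heavy atoms by environment: 1× s (aromatic, H0) → no; 4× c (aromatic, H0) → no; 1× N (charge +1, H0) → no; 1× O (charge -1, H0) → no; 3× O (H0) → no; 2× C (H0) → match; 1× C (H3) → no; 1× Cl (H0) → no; 1× O (H1) → no.
That gives 2 matching atoms.

2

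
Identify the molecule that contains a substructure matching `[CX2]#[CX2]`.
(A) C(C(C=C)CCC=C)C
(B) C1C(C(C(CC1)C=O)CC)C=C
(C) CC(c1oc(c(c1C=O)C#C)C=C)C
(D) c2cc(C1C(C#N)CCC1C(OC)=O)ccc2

C

[CX2]#[CX2] describes a carbon-carbon triple bond (an alkyne).
(A) has a vinyl group (-CH=CH2) but the C=C is a double bond; both carbons are CX3, not CX2.
(B) has a vinyl group (-CH=CH2) but the C=C is a double bond; both carbons are CX3, not CX2.
(C) contains an ethynyl group (-C#CH), which satisfies every atom and bond constraint.
(D) has a nitrile (-C#N) but the triple bond is C#N, not C#C.
So the answer is (C).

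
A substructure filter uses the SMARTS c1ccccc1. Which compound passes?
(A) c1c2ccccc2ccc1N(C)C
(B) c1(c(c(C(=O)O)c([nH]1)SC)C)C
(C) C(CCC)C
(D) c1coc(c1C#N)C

c1ccccc1 describes six aromatic carbons in a ring (a benzene ring).
(A) contains the required atom environment, so the pattern matches.
(B) has a methyl group (-CH3) but no six-membered all-carbon aromatic ring is present.
(C) has a methyl group (-CH3) but no six-membered all-carbon aromatic ring is present.
(D) has a methyl group (-CH3) but no six-membered all-carbon aromatic ring is present.
So the answer is (A).

A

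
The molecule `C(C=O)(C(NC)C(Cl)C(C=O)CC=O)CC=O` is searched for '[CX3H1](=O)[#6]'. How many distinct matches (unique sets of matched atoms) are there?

4

[CX3H1](=O)[#6] is the SMARTS for an aldehyde: an sp2 carbon with one H, double-bonded to O and single-bonded to carbon.
The molecule carries 4 separate instances of an aldehyde (-CHO) meeting every constraint; each maps to a distinct set of atoms, giving 4 matches.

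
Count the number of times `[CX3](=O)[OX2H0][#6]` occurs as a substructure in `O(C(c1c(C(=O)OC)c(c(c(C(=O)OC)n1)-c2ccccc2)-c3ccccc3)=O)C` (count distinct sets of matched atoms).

3

[CX3](=O)[OX2H0][#6] is the SMARTS for an ester: a carbonyl carbon bonded to an oxygen that is itself bonded to carbon (no H on that O).
The molecule carries 3 separate instances of a methyl-ester group (-C(=O)OCH3) meeting every constraint; each maps to a distinct set of atoms, giving 3 matches.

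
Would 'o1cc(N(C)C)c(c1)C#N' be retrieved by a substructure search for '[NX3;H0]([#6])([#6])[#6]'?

Yes

The pattern [NX3;H0]([#6])([#6])[#6] describes a trivalent nitrogen with no H, bonded to three carbons — a tertiary amine.
The molecule carries a dimethylamino group (-N(CH3)2), whose atoms satisfy every constraint of the query, so the pattern matches.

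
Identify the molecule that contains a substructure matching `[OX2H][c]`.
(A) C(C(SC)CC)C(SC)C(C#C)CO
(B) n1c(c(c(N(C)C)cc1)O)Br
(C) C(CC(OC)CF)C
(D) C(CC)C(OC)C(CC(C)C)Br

B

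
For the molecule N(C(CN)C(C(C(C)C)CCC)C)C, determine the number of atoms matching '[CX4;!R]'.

12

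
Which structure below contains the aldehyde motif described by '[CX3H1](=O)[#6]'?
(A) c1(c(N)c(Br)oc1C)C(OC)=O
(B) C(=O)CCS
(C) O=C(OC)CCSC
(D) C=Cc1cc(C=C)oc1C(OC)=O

B

[CX3H1](=O)[#6] describes an sp2 carbon with one H, double-bonded to O and single-bonded to carbon (an aldehyde).
(A) has a methyl-ester group (-C(=O)OCH3) but the carbonyl carbon has H0, not H1.
(B) contains an aldehyde (-CHO), which satisfies every atom and bond constraint.
(C) has a methyl-ester group (-C(=O)OCH3) but the carbonyl carbon has H0, not H1.
(D) has a methyl-ester group (-C(=O)OCH3) but the carbonyl carbon has H0, not H1.
So the answer is (B).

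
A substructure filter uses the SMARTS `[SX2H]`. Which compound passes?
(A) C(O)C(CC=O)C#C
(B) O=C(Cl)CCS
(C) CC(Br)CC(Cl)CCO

B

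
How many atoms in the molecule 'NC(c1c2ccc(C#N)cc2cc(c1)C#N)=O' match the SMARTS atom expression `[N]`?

The query [N] means: uppercase N matches aliphatic (non-aromatic) nitrogen only.
Check the 17 heavy atoms by environment: 10× c (aromatic) → no; 3× C → no; 3× N → match; 1× O → no.
That gives 3 matching atoms.

3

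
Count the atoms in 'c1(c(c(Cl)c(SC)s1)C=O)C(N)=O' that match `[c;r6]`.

0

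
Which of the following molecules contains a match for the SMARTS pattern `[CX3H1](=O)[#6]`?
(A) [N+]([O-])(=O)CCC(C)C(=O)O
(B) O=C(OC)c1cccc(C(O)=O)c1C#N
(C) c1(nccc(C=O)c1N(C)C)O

[CX3H1](=O)[#6] describes an sp2 carbon with one H, double-bonded to O and single-bonded to carbon (an aldehyde).
(A) has a carboxylic acid group (-C(=O)OH) but the carbonyl carbon has H0 and is bonded to O, not H1.
(B) has a methyl-ester group (-C(=O)OCH3) but the carbonyl carbon has H0, not H1.
(C) contains an aldehyde (-CHO), which satisfies every atom and bond constraint.
So the answer is (C).

C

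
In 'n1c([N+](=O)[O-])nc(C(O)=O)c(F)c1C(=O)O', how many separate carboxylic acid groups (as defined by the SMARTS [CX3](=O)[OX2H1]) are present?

2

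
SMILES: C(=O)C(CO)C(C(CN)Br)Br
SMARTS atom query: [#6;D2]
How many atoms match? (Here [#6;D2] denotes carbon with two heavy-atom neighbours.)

3

The query [#6;D2] means: any carbon bonded to exactly two heavy atoms.
Check the 11 heavy atoms by environment: 3× C (D2) → match; 3× C (D3) → no; 2× Br (D1) → no; 2× O (D1) → no; 1× N (D1) → no.
That gives 3 matching atoms.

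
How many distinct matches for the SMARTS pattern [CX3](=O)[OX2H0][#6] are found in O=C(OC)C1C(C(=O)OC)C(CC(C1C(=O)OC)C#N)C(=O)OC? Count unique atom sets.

4

[CX3](=O)[OX2H0][#6] is the SMARTS for an ester: a carbonyl carbon bonded to an oxygen that is itself bonded to carbon (no H on that O).
The molecule carries 4 separate instances of a methyl-ester group (-C(=O)OCH3) meeting every constraint; each maps to a distinct set of atoms, giving 4 matches.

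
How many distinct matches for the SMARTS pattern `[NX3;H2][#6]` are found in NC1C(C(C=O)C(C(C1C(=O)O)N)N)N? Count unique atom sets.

4

[NX3;H2][#6] is the SMARTS for a primary amine: a trivalent nitrogen with two H attached to carbon.
The molecule carries 4 separate instances of a primary amino group (-NH2) meeting every constraint; each maps to a distinct set of atoms, giving 4 matches.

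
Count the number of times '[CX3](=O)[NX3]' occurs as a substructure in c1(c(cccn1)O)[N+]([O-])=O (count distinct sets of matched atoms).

0

[CX3](=O)[NX3] is the SMARTS for an amide: a carbonyl carbon bonded to a trivalent nitrogen.
No fragment in the molecule satisfies every constraint, giving 0 matches.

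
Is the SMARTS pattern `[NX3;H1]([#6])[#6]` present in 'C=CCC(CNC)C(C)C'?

Yes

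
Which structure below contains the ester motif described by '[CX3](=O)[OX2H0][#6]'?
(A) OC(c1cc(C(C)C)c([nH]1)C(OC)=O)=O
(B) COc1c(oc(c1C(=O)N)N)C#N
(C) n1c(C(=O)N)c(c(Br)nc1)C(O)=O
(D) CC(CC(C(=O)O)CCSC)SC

A

[CX3](=O)[OX2H0][#6] describes a carbonyl carbon bonded to an oxygen that is itself bonded to carbon (no H on that O) (an ester).
(A) contains a methyl-ester group (-C(=O)OCH3), which satisfies every atom and bond constraint.
(B) has a primary amide (-C(=O)NH2) but the carbonyl is bonded to N, not to an O-C linkage.
(C) has a primary amide (-C(=O)NH2) but the carbonyl is bonded to N, not to an O-C linkage.
(D) has a carboxylic acid group (-C(=O)OH) but the singly-bonded O carries H (OX2H1, not H0).
So the answer is (A).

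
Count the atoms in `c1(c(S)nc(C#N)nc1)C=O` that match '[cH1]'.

The query [cH1] means: aromatic carbon bearing exactly one hydrogen.
Check the 11 heavy atoms by environment: 2× n (aromatic, H0) → no; 3× c (aromatic, H0) → no; 1× c (aromatic, H1) → match; 1× S (H1) → no; 1× C (H0) → no; 1× N (H0) → no; 1× C (H1) → no; 1× O (H0) → no.
That gives 1 matching atom.

1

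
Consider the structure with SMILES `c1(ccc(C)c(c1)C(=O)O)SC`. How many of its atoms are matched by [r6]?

6

The query [r6] means: r6 matches atoms in a six-membered ring.
Check the 12 heavy atoms by environment: 6× c (aromatic, in 6-ring) → match; 3× C (acyclic) → no; 2× O (acyclic) → no; 1× S (acyclic) → no.
That gives 6 matching atoms.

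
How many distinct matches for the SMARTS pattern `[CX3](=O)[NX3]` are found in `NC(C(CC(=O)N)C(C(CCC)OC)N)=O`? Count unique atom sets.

2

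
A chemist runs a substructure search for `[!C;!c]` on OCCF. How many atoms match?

The query [!C;!c] means: neither aliphatic nor aromatic carbon — same as [!#6].
Check the 4 heavy atoms by environment: 2× C → no; 1× O → match; 1× F → match.
Summing the matching environments: 1 + 1 = 2 matching atoms.

2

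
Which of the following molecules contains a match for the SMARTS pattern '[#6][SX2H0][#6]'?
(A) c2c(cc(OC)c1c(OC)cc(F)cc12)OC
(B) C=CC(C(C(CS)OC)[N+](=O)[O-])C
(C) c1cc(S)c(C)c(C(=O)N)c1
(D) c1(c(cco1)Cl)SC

[#6][SX2H0][#6] describes an aliphatic sulfur bridging two carbons with no H on the sulfur (a thioether).
(A) has a methoxy ether (-OCH3) but the bridging atom is O, not S.
(B) has a thiol (-SH) but the sulfur has H1, not H0 bridging two carbons.
(C) has a thiol (-SH) but the sulfur has H1, not H0 bridging two carbons.
(D) contains a methylthio ether (-SCH3), which satisfies every atom and bond constraint.
So the answer is (D).

D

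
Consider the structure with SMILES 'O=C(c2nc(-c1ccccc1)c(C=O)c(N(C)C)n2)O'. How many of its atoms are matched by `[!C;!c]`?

6

The query [!C;!c] means: neither aliphatic nor aromatic carbon — same as [!#6].
Check the 20 heavy atoms by environment: 2× n (aromatic) → match; 10× c (aromatic) → no; 1× N → match; 4× C → no; 3× O → match.
Summing the matching environments: 2 + 1 + 3 = 6 matching atoms.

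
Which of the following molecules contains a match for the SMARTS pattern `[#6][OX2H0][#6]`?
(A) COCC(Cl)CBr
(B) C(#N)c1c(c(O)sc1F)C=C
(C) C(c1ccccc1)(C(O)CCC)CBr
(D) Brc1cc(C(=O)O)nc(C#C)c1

A

[#6][OX2H0][#6] describes an aliphatic oxygen bridging two carbons with no H on the oxygen (an ether).
(A) contains a methoxy ether (-OCH3), which satisfies every atom and bond constraint.
(B) has a hydroxyl group (-OH) but the oxygen has H1, not H0 bridging two carbons.
(C) has a hydroxyl group (-OH) but the oxygen has H1, not H0 bridging two carbons.
(D) has a carboxylic acid group (-C(=O)OH) but the -OH oxygen has H1; the =O is OX1, not OX2.
So the answer is (A).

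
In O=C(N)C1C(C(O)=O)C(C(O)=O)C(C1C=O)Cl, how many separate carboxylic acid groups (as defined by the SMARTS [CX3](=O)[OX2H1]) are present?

[CX3](=O)[OX2H1] is the SMARTS for a carboxylic acid: an sp2 carbon double-bonded to O and single-bonded to an -OH oxygen.
The molecule carries 2 separate instances of a carboxylic acid group (-C(=O)OH) meeting every constraint; each maps to a distinct set of atoms, giving 2 matches.

2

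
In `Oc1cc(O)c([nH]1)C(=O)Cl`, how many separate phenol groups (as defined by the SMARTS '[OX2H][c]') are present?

[OX2H][c] is the SMARTS for a phenol: a hydroxyl oxygen attached to an aromatic carbon.
The molecule carries 2 separate instances of a hydroxyl group (-OH) meeting every constraint; each maps to a distinct set of atoms, giving 2 matches.

2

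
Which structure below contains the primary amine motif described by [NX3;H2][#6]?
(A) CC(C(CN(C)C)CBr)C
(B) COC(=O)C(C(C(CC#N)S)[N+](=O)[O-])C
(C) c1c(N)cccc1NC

C

[NX3;H2][#6] describes a trivalent nitrogen with two H attached to carbon (a primary amine).
(A) has a dimethylamino group (-N(CH3)2) but the nitrogen has H0, not H2.
(B) has a nitro group (-[N+](=O)[O-]) but the nitrogen is [N+] with no H, not NX3H2.
(C) contains a primary amino group (-NH2), which satisfies every atom and bond constraint.
So the answer is (C).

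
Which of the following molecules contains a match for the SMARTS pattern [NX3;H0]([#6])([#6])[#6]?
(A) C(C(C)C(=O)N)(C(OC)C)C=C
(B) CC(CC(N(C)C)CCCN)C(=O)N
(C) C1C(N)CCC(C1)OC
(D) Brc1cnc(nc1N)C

B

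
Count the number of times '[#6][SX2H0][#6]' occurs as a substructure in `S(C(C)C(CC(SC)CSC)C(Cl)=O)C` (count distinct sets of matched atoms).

[#6][SX2H0][#6] is the SMARTS for a thioether: an aliphatic sulfur bridging two carbons with no H on the sulfur.
The molecule carries 3 separate instances of a methylthio ether (-SCH3) meeting every constraint; each maps to a distinct set of atoms, giving 3 matches.

3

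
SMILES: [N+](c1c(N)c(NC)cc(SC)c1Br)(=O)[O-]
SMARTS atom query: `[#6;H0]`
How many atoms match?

The query [#6;H0] means: any carbon with no attached hydrogen.
Check the 15 heavy atoms by environment: 5× c (aromatic, H0) → match; 1× c (aromatic, H1) → no; 1× S (H0) → no; 2× C (H3) → no; 1× N (H1) → no; 1× N (H2) → no; 1× N (charge +1, H0) → no; 1× O (charge -1, H0) → no; 1× O (H0) → no; 1× Br (H0) → no.
That gives 5 matching atoms.

5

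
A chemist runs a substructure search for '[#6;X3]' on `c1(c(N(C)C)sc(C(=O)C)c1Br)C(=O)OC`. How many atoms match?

The query [#6;X3] means: any carbon (aromatic or not) with three total connections.
Check the 16 heavy atoms by environment: 1× s (aromatic, X2) → no; 4× c (aromatic, X3) → match; 2× C (X3) → match; 2× O (X1) → no; 1× O (X2) → no; 4× C (X4) → no; 1× Br (X1) → no; 1× N (X3) → no.
Summing the matching environments: 4 + 2 = 6 matching atoms.

6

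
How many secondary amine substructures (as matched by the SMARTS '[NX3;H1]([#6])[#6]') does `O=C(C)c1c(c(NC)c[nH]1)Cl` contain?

1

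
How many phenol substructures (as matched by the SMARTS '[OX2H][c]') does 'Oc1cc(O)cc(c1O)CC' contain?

3

[OX2H][c] is the SMARTS for a phenol: a hydroxyl oxygen attached to an aromatic carbon.
The molecule carries 3 separate instances of a hydroxyl group (-OH) meeting every constraint; each maps to a distinct set of atoms, giving 3 matches.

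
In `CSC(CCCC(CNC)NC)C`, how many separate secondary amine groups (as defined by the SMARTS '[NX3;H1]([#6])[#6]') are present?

2

[NX3;H1]([#6])[#6] is the SMARTS for a secondary amine: a trivalent nitrogen with one H, bonded to two carbons.
The molecule carries 2 separate instances of an N-methylamino group (-NHCH3) meeting every constraint; each maps to a distinct set of atoms, giving 2 matches.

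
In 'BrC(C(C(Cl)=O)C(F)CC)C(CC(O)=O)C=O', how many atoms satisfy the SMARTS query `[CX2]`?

0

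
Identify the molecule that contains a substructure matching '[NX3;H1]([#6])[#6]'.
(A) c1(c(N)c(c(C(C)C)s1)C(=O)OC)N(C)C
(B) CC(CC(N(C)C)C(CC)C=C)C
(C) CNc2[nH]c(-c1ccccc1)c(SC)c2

C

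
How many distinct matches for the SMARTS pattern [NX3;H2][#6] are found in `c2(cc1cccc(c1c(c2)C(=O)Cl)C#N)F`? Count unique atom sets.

0

[NX3;H2][#6] is the SMARTS for a primary amine: a trivalent nitrogen with two H attached to carbon.
The molecule has a nitrile (-C#N), but the nitrogen is NX1 (triple-bonded), not NX3 with two H; nothing else fits, so there are 0 matches.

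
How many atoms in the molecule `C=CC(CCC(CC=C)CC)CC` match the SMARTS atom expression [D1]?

Check the 13 heavy atoms by environment: 4× C (D1) → match; 7× C (D2) → no; 2× C (D3) → no.
That gives 4 matching atoms.

4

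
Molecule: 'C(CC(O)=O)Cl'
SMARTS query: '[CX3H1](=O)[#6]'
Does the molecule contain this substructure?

The pattern [CX3H1](=O)[#6] describes an sp2 carbon with one H, double-bonded to O and single-bonded to carbon — an aldehyde.
The closest candidate here is a carboxylic acid group (-C(=O)OH), but the carbonyl carbon has H0 and is bonded to O, not H1. No other fragment satisfies the full query, so there is no match.

No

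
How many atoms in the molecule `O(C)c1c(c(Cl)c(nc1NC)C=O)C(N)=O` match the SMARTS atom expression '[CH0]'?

1

The query [CH0] means: aliphatic carbon with no attached hydrogen.
Check the 16 heavy atoms by environment: 1× n (aromatic, H0) → no; 5× c (aromatic, H0) → no; 1× C (H0) → match; 3× O (H0) → no; 1× N (H2) → no; 1× C (H1) → no; 1× N (H1) → no; 2× C (H3) → no; 1× Cl (H0) → no.
That gives 1 matching atom.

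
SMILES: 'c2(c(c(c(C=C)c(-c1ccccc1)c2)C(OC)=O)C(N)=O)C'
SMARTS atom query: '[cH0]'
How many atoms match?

The query [cH0] means: aromatic carbon with no attached hydrogen (substituted or ring-fusion).
Check the 22 heavy atoms by environment: 6× c (aromatic, H0) → match; 6× c (aromatic, H1) → no; 2× C (H0) → no; 3× O (H0) → no; 1× N (H2) → no; 2× C (H3) → no; 1× C (H1) → no; 1× C (H2) → no.
That gives 6 matching atoms.

6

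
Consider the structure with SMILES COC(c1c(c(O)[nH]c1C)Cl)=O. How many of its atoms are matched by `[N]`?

The query [N] means: uppercase N matches aliphatic (non-aromatic) nitrogen only.
Check the 12 heavy atoms by environment: 1× n (aromatic) → no; 4× c (aromatic) → no; 3× C → no; 3× O → no; 1× Cl → no.
No environment satisfies the query, so 0 matching atoms.

0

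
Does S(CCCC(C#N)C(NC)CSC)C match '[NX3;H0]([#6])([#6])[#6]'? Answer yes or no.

The pattern [NX3;H0]([#6])([#6])[#6] describes a trivalent nitrogen with no H, bonded to three carbons — a tertiary amine.
The closest candidate here is an N-methylamino group (-NHCH3), but the nitrogen still has one H (H1), not H0. No other fragment satisfies the full query, so there is no match.

No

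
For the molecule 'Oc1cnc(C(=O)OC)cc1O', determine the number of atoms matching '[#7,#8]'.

5

The query [#7,#8] means: nitrogen or oxygen (comma = OR).
Check the 12 heavy atoms by environment: 1× n (aromatic) → match; 5× c (aromatic) → no; 4× O → match; 2× C → no.
Summing the matching environments: 1 + 4 = 5 matching atoms.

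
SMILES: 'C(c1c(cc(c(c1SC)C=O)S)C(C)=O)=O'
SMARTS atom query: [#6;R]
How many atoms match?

6

The query [#6;R] means: carbon that is part of a ring.
Check the 16 heavy atoms by environment: 6× c (aromatic, in 6-ring) → match; 5× C (acyclic) → no; 3× O (acyclic) → no; 2× S (acyclic) → no.
That gives 6 matching atoms.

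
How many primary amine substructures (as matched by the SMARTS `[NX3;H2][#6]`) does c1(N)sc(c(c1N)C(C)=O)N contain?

3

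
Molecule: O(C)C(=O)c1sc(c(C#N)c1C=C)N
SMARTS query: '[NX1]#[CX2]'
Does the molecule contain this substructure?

The pattern [NX1]#[CX2] describes a nitrogen triple-bonded to a two-connected carbon — a nitrile.
The molecule carries a nitrile (-C#N), whose atoms satisfy every constraint of the query, so the pattern matches.

Yes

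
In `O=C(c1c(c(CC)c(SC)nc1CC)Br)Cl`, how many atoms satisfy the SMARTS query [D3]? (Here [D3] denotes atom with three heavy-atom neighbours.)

6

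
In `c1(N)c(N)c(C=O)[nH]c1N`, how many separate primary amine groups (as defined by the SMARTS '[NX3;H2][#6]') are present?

[NX3;H2][#6] is the SMARTS for a primary amine: a trivalent nitrogen with two H attached to carbon.
The molecule carries 3 separate instances of a primary amino group (-NH2) meeting every constraint; each maps to a distinct set of atoms, giving 3 matches.

3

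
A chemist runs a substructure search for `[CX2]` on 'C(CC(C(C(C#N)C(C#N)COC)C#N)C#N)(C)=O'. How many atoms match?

4

The query [CX2] means: C with X2: aliphatic carbon with exactly 2 total connections.
Check the 19 heavy atoms by environment: 8× C (X4) → no; 4× C (X2) → match; 4× N (X1) → no; 1× O (X2) → no; 1× C (X3) → no; 1× O (X1) → no.
That gives 4 matching atoms.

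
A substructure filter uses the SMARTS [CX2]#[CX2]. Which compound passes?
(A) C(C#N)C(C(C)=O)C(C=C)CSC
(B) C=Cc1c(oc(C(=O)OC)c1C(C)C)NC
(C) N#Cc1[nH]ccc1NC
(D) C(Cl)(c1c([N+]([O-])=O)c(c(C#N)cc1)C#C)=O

D

[CX2]#[CX2] describes a carbon-carbon triple bond (an alkyne).
(A) has a nitrile (-C#N) but the triple bond is C#N, not C#C.
(B) has a vinyl group (-CH=CH2) but the C=C is a double bond; both carbons are CX3, not CX2.
(C) has a nitrile (-C#N) but the triple bond is C#N, not C#C.
(D) contains an ethynyl group (-C#CH), which satisfies every atom and bond constraint.
So the answer is (D).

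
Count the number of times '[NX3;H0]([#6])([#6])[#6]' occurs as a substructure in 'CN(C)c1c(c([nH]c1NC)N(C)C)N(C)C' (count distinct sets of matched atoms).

3

[NX3;H0]([#6])([#6])[#6] is the SMARTS for a tertiary amine: a trivalent nitrogen with no H, bonded to three carbons.
The molecule carries 3 separate instances of a dimethylamino group (-N(CH3)2) meeting every constraint; each maps to a distinct set of atoms, giving 3 matches.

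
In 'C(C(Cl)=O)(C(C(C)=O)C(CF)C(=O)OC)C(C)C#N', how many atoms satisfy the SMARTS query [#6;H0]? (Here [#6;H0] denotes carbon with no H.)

Check the 19 heavy atoms by environment: 1× C (H2) → no; 4× C (H1) → no; 3× C (H3) → no; 4× C (H0) → match; 4× O (H0) → no; 1× F (H0) → no; 1× N (H0) → no; 1× Cl (H0) → no.
That gives 4 matching atoms.

4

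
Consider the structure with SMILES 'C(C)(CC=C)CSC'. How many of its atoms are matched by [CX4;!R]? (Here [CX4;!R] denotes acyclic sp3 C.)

5

The query [CX4;!R] means: aliphatic carbon with four total connections, not in a ring.
Check the 8 heavy atoms by environment: 5× C (X4, acyclic) → match; 2× C (X3, acyclic) → no; 1× S (X2, acyclic) → no.
That gives 5 matching atoms.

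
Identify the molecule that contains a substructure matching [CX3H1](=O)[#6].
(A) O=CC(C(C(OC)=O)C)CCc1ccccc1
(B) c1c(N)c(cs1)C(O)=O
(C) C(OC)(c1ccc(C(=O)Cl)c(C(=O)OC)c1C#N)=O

[CX3H1](=O)[#6] describes an sp2 carbon with one H, double-bonded to O and single-bonded to carbon (an aldehyde).
(A) contains an aldehyde (-CHO), which satisfies every atom and bond constraint.
(B) has a carboxylic acid group (-C(=O)OH) but the carbonyl carbon has H0 and is bonded to O, not H1.
(C) has a methyl-ester group (-C(=O)OCH3) but the carbonyl carbon has H0, not H1.
So the answer is (A).

A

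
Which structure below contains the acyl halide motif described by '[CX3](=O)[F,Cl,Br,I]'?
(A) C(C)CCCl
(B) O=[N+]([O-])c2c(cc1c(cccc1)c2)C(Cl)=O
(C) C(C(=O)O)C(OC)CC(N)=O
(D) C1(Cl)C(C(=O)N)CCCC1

[CX3](=O)[F,Cl,Br,I] describes a carbonyl carbon bonded to a halogen (an acyl halide).
(A) has a chloro substituent but the Cl is not on a carbonyl carbon.
(B) contains an acyl chloride (-C(=O)Cl), which satisfies every atom and bond constraint.
(C) has a carboxylic acid group (-C(=O)OH) but the carbonyl is bonded to -OH, not to a halogen.
(D) has a chloro substituent but the Cl is not on a carbonyl carbon.
So the answer is (B).

B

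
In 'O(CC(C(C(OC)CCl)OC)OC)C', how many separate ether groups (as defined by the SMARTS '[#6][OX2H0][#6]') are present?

[#6][OX2H0][#6] is the SMARTS for an ether: an aliphatic oxygen bridging two carbons with no H on the oxygen.
The molecule carries 4 separate instances of a methoxy ether (-OCH3) meeting every constraint; each maps to a distinct set of atoms, giving 4 matches.

4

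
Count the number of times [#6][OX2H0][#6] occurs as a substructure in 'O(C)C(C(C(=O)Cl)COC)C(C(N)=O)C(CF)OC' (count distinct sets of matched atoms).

3

[#6][OX2H0][#6] is the SMARTS for an ether: an aliphatic oxygen bridging two carbons with no H on the oxygen.
The molecule carries 3 separate instances of a methoxy ether (-OCH3) meeting every constraint; each maps to a distinct set of atoms, giving 3 matches.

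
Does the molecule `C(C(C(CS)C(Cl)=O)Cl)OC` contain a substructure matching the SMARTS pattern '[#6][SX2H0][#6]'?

The pattern [#6][SX2H0][#6] describes an aliphatic sulfur bridging two carbons with no H on the sulfur — a thioether.
The closest candidate here is a methoxy ether (-OCH3), but the bridging atom is O, not S. No other fragment satisfies the full query, so there is no match.

No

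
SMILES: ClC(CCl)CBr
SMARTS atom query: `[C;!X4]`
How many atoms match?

0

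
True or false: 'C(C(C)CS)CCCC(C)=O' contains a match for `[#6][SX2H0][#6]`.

False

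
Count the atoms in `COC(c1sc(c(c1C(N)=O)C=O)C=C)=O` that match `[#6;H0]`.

The query [#6;H0] means: any carbon with no attached hydrogen.
Check the 16 heavy atoms by environment: 1× s (aromatic, H0) → no; 4× c (aromatic, H0) → match; 2× C (H1) → no; 4× O (H0) → no; 2× C (H0) → match; 1× C (H3) → no; 1× N (H2) → no; 1× C (H2) → no.
Summing the matching environments: 4 + 2 = 6 matching atoms.

6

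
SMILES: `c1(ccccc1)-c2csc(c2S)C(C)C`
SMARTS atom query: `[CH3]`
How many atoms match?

2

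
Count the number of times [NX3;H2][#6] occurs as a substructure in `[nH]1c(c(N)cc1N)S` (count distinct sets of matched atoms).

[NX3;H2][#6] is the SMARTS for a primary amine: a trivalent nitrogen with two H attached to carbon.
The molecule carries 2 separate instances of a primary amino group (-NH2) meeting every constraint; each maps to a distinct set of atoms, giving 2 matches.

2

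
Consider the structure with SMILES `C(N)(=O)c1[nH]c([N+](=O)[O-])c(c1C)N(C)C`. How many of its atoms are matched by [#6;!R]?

4

The query [#6;!R] means: carbon not in any ring.
Check the 15 heavy atoms by environment: 1× n (aromatic, in 5-ring) → no; 4× c (aromatic, in 5-ring) → no; 4× C (acyclic) → match; 2× O (acyclic) → no; 2× N (acyclic) → no; 1× N (charge +1, acyclic) → no; 1× O (charge -1, acyclic) → no.
That gives 4 matching atoms.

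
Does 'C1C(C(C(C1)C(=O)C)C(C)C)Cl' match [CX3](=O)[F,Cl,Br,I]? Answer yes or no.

The pattern [CX3](=O)[F,Cl,Br,I] describes a carbonyl carbon bonded to a halogen — an acyl halide.
The closest candidate here is a chloro substituent, but the Cl is not on a carbonyl carbon. No other fragment satisfies the full query, so there is no match.

No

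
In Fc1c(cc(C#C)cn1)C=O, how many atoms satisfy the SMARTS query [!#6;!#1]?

3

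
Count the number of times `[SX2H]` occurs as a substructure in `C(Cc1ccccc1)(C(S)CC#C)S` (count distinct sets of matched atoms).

2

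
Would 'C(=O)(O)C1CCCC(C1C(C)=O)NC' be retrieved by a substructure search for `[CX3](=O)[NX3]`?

No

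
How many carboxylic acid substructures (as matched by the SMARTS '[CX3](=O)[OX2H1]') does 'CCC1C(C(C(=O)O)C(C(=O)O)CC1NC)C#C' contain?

[CX3](=O)[OX2H1] is the SMARTS for a carboxylic acid: an sp2 carbon double-bonded to O and single-bonded to an -OH oxygen.
The molecule carries 2 separate instances of a carboxylic acid group (-C(=O)OH) meeting every constraint; each maps to a distinct set of atoms, giving 2 matches.

2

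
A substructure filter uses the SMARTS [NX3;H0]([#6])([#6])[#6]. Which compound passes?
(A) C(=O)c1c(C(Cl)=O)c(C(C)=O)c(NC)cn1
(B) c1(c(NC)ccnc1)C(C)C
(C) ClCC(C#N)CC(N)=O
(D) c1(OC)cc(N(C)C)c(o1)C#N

D

[NX3;H0]([#6])([#6])[#6] describes a trivalent nitrogen with no H, bonded to three carbons (a tertiary amine).
(A) has an N-methylamino group (-NHCH3) but the nitrogen still has one H (H1), not H0.
(B) has an N-methylamino group (-NHCH3) but the nitrogen still has one H (H1), not H0.
(C) has a primary amide (-C(=O)NH2) but the amide nitrogen has H2 and only one carbon neighbour.
(D) contains a dimethylamino group (-N(CH3)2), which satisfies every atom and bond constraint.
So the answer is (D).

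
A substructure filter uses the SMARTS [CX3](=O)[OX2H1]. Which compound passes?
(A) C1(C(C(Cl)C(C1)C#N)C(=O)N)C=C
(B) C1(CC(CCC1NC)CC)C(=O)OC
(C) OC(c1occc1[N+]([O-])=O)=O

C

[CX3](=O)[OX2H1] describes an sp2 carbon double-bonded to O and single-bonded to an -OH oxygen (a carboxylic acid).
(A) has a primary amide (-C(=O)NH2) but the carbonyl is bonded to N, not to an -OH oxygen.
(B) has a methyl-ester group (-C(=O)OCH3) but the singly-bonded O has no H (OX2H0, not OX2H1).
(C) contains a carboxylic acid group (-C(=O)OH), which satisfies every atom and bond constraint.
So the answer is (C).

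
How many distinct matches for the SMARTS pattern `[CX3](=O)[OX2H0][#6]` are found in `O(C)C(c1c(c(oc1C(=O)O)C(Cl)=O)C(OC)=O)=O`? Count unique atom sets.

2

[CX3](=O)[OX2H0][#6] is the SMARTS for an ester: a carbonyl carbon bonded to an oxygen that is itself bonded to carbon (no H on that O).
The molecule carries 2 separate instances of a methyl-ester group (-C(=O)OCH3) meeting every constraint; each maps to a distinct set of atoms, giving 2 matches.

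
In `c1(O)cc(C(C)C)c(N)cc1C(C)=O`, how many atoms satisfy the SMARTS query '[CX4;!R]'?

4

The query [CX4;!R] means: aliphatic carbon with four total connections, not in a ring.
Check the 14 heavy atoms by environment: 6× c (aromatic, X3, in 6-ring) → no; 4× C (X4, acyclic) → match; 1× O (X2, acyclic) → no; 1× C (X3, acyclic) → no; 1× O (X1, acyclic) → no; 1× N (X3, acyclic) → no.
That gives 4 matching atoms.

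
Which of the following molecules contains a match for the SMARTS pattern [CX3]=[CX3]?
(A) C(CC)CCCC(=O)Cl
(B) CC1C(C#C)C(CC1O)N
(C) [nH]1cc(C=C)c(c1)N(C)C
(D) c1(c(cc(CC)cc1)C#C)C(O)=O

C

[CX3]=[CX3] describes a non-aromatic C=C double bond between two sp2 carbons (an alkene).
(A) has an ethyl group (-CH2CH3) but its C-C bond is a single bond between CX4 carbons, not CX3=CX3.
(B) has an ethynyl group (-C#CH) but the C-C bond is a triple bond, not a double bond.
(C) contains a vinyl group (-CH=CH2), which satisfies every atom and bond constraint.
(D) has an ethyl group (-CH2CH3) but its C-C bond is a single bond between CX4 carbons, not CX3=CX3.
So the answer is (C).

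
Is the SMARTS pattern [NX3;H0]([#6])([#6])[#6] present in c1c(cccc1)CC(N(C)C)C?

The pattern [NX3;H0]([#6])([#6])[#6] describes a trivalent nitrogen with no H, bonded to three carbons — a tertiary amine.
The molecule carries a dimethylamino group (-N(CH3)2), whose atoms satisfy every constraint of the query, so the pattern matches.

Yes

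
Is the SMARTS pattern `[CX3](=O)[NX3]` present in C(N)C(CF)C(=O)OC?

The pattern [CX3](=O)[NX3] describes a carbonyl carbon bonded to a trivalent nitrogen — an amide.
The closest candidate here is a methyl-ester group (-C(=O)OCH3), but the carbonyl is bonded to O, not to an NX3 nitrogen. No other fragment satisfies the full query, so there is no match.

No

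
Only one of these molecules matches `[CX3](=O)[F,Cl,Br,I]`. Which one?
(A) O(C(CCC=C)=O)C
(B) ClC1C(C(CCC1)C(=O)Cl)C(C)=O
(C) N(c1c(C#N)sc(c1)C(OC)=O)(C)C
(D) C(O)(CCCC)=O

[CX3](=O)[F,Cl,Br,I] describes a carbonyl carbon bonded to a halogen (an acyl halide).
(A) has a methyl-ester group (-C(=O)OCH3) but the carbonyl is bonded to -O-C, not to a halogen.
(B) contains an acyl chloride (-C(=O)Cl), which satisfies every atom and bond constraint.
(C) has a methyl-ester group (-C(=O)OCH3) but the carbonyl is bonded to -O-C, not to a halogen.
(D) has a carboxylic acid group (-C(=O)OH) but the carbonyl is bonded to -OH, not to a halogen.
So the answer is (B).

B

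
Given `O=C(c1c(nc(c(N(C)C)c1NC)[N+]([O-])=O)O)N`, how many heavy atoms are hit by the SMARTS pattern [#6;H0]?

6

The query [#6;H0] means: any carbon with no attached hydrogen.
Check the 18 heavy atoms by environment: 1× n (aromatic, H0) → no; 5× c (aromatic, H0) → match; 1× N (H1) → no; 3× C (H3) → no; 1× O (H1) → no; 1× N (H0) → no; 1× C (H0) → match; 2× O (H0) → no; 1× N (H2) → no; 1× N (charge +1, H0) → no; 1× O (charge -1, H0) → no.
Summing the matching environments: 5 + 1 = 6 matching atoms.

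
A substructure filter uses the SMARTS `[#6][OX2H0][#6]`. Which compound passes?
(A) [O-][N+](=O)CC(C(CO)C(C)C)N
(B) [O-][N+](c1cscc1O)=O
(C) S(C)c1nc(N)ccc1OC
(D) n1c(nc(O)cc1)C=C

C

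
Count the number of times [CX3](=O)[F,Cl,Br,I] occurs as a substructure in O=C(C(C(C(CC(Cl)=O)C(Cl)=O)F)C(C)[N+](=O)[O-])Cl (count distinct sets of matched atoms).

[CX3](=O)[F,Cl,Br,I] is the SMARTS for an acyl halide: a carbonyl carbon bonded to a halogen.
The molecule carries 3 separate instances of an acyl chloride (-C(=O)Cl) meeting every constraint; each maps to a distinct set of atoms, giving 3 matches.

3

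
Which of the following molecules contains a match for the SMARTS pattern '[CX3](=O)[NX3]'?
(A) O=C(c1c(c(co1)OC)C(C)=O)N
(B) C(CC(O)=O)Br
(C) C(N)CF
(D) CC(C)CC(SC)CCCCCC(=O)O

[CX3](=O)[NX3] describes a carbonyl carbon bonded to a trivalent nitrogen (an amide).
(A) contains a primary amide (-C(=O)NH2), which satisfies every atom and bond constraint.
(B) has a carboxylic acid group (-C(=O)OH) but the carbonyl is bonded to O, not to an NX3 nitrogen.
(C) has a primary amino group (-NH2) but the -NH2 is not attached to a carbonyl carbon.
(D) has a carboxylic acid group (-C(=O)OH) but the carbonyl is bonded to O, not to an NX3 nitrogen.
So the answer is (A).

A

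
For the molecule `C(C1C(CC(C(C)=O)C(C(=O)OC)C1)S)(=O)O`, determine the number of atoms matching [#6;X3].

3

The query [#6;X3] means: any carbon (aromatic or not) with three total connections.
Check the 17 heavy atoms by environment: 8× C (X4) → no; 3× C (X3) → match; 3× O (X1) → no; 2× O (X2) → no; 1× S (X2) → no.
That gives 3 matching atoms.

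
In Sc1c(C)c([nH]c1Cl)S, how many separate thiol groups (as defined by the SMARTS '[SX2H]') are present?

[SX2H] is the SMARTS for a thiol: an aliphatic sulfur with two connections, one being H.
The molecule carries 2 separate instances of a thiol (-SH) meeting every constraint; each maps to a distinct set of atoms, giving 2 matches.

2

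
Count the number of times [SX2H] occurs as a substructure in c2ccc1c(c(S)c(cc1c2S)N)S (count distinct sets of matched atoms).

[SX2H] is the SMARTS for a thiol: an aliphatic sulfur with two connections, one being H.
The molecule carries 3 separate instances of a thiol (-SH) meeting every constraint; each maps to a distinct set of atoms, giving 3 matches.

3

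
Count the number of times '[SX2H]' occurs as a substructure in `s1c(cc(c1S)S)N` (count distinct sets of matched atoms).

2

[SX2H] is the SMARTS for a thiol: an aliphatic sulfur with two connections, one being H.
The molecule carries 2 separate instances of a thiol (-SH) meeting every constraint; each maps to a distinct set of atoms, giving 2 matches.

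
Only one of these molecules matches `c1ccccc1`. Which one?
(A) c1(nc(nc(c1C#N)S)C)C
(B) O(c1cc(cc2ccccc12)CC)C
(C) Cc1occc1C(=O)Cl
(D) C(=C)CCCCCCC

c1ccccc1 describes six aromatic carbons in a ring (a benzene ring).
(A) has a methyl group (-CH3) but no six-membered all-carbon aromatic ring is present.
(B) contains the required atom environment, so the pattern matches.
(C) has a methyl group (-CH3) but no six-membered all-carbon aromatic ring is present.
(D) has a methyl group (-CH3) but no six-membered all-carbon aromatic ring is present.
So the answer is (B).

B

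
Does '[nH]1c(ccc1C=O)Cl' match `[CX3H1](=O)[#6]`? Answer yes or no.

Yes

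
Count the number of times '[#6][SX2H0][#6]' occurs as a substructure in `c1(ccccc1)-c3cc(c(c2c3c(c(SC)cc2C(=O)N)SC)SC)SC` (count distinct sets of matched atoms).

[#6][SX2H0][#6] is the SMARTS for a thioether: an aliphatic sulfur bridging two carbons with no H on the sulfur.
The molecule carries 4 separate instances of a methylthio ether (-SCH3) meeting every constraint; each maps to a distinct set of atoms, giving 4 matches.

4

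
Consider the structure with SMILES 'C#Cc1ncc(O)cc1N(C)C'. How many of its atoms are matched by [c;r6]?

5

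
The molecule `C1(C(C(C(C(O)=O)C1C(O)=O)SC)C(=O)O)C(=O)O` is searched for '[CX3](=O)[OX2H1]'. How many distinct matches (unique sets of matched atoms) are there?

4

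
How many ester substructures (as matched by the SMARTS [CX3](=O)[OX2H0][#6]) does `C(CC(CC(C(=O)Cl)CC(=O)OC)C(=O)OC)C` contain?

2

[CX3](=O)[OX2H0][#6] is the SMARTS for an ester: a carbonyl carbon bonded to an oxygen that is itself bonded to carbon (no H on that O).
The molecule carries 2 separate instances of a methyl-ester group (-C(=O)OCH3) meeting every constraint; each maps to a distinct set of atoms, giving 2 matches.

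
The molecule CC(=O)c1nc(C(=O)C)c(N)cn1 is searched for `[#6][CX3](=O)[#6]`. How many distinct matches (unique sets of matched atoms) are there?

[#6][CX3](=O)[#6] is the SMARTS for a ketone: a carbonyl carbon (no H) flanked by two carbons.
The molecule carries 2 separate instances of an acetyl/ketone group (-C(=O)CH3) meeting every constraint; each maps to a distinct set of atoms, giving 2 matches.

2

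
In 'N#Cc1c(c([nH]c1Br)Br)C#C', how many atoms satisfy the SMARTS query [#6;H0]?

Check the 11 heavy atoms by environment: 1× n (aromatic, H1) → no; 4× c (aromatic, H0) → match; 2× Br (H0) → no; 2× C (H0) → match; 1× N (H0) → no; 1× C (H1) → no.
Summing the matching environments: 4 + 2 = 6 matching atoms.

6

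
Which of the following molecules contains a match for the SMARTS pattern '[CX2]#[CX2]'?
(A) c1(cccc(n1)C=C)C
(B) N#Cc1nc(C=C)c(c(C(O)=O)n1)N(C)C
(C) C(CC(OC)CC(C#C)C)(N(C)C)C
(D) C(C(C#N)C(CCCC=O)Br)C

C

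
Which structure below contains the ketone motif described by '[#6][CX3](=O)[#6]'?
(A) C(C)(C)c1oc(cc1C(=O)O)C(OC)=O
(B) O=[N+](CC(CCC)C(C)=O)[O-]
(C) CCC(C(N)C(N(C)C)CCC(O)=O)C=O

B

[#6][CX3](=O)[#6] describes a carbonyl carbon (no H) flanked by two carbons (a ketone).
(A) has a carboxylic acid group (-C(=O)OH) but one neighbour of the carbonyl carbon is O, not C.
(B) contains an acetyl/ketone group (-C(=O)CH3), which satisfies every atom and bond constraint.
(C) has an aldehyde (-CHO) but the carbonyl carbon has H1, so it is not flanked by two carbons.
So the answer is (B).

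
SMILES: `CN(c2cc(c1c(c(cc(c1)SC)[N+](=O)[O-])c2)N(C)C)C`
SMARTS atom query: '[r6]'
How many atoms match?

10

The query [r6] means: r6 matches atoms in a six-membered ring.
Check the 21 heavy atoms by environment: 10× c (aromatic, in 6-ring) → match; 1× N (charge +1, acyclic) → no; 1× O (charge -1, acyclic) → no; 1× O (acyclic) → no; 1× S (acyclic) → no; 5× C (acyclic) → no; 2× N (acyclic) → no.
That gives 10 matching atoms.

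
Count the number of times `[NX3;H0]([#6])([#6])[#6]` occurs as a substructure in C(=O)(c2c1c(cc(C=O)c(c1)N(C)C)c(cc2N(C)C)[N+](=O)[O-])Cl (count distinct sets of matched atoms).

2

[NX3;H0]([#6])([#6])[#6] is the SMARTS for a tertiary amine: a trivalent nitrogen with no H, bonded to three carbons.
The molecule carries 2 separate instances of a dimethylamino group (-N(CH3)2) meeting every constraint; each maps to a distinct set of atoms, giving 2 matches.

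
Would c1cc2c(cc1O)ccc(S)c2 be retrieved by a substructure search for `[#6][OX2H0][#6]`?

The pattern [#6][OX2H0][#6] describes an aliphatic oxygen bridging two carbons with no H on the oxygen — an ether.
The closest candidate here is a hydroxyl group (-OH), but the oxygen has H1, not H0 bridging two carbons. No other fragment satisfies the full query, so there is no match.

No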